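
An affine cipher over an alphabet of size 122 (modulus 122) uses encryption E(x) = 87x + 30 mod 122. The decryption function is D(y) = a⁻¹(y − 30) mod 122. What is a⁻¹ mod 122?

115

Run Euclid on (122, 87):
122 = 1*87 + 35
87 = 2*35 + 17
35 = 2*17 + 1
17 = 17*1 + 0
The gcd is 1. Working backward:
1 = 35 − 2·17
1 = −2·87 + 5·35
1 = 5·122 − 7·87
Hence 87⁻¹ ≡ -7 ≡ 115 (mod 122).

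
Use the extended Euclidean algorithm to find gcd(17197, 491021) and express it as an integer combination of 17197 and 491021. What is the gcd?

1

Repeated division:
491021 = 28·17197 + 9505
17197 = 1·9505 + 7692
9505 = 1·7692 + 1813
7692 = 4·1813 + 440
1813 = 4·440 + 53
440 = 8·53 + 16
53 = 3·16 + 5
16 = 3·5 + 1
5 = 5·1 + 0
gcd(17197, 491021) = 1.
Working backward:
1 = 16 − 3·5
1 = −3·53 + 10·16
1 = 10·440 − 83·53
1 = −83·1813 + 342·440
1 = 342·7692 − 1451·1813
1 = −1451·9505 + 1793·7692
1 = 1793·17197 − 3244·9505
1 = −3244·491021 + 92625·17197
So 1 = (-3244)·491021 + (92625)·17197.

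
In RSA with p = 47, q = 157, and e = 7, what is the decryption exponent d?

6151

φ(n) = (p−1)(q−1) = 46·156 = 7176.
Need d with 7·d ≡ 1 (mod 7176). Apply the extended Euclidean algorithm:
7176 = 1025×7 + 1
7 = 7×1 + 0
Back-substitute:
1 = 7176 − 1025·7
So 7·(-1025) ≡ 1 (mod 7176), hence d ≡ -1025 ≡ 6151 (mod 7176).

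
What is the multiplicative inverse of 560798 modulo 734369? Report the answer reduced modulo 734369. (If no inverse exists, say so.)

181719

Run Euclid on (734369, 560798):
734369 = 1*560798 + 173571
560798 = 3*173571 + 40085
173571 = 4*40085 + 13231
40085 = 3*13231 + 392
13231 = 33*392 + 295
392 = 1*295 + 97
295 = 3*97 + 4
97 = 24*4 + 1
4 = 4*1 + 0
gcd = 1, so the inverse exists. Back-substitute:
1 = 97 − 24·4
1 = −24·295 + 73·97
1 = 73·392 − 97·295
1 = −97·13231 + 3274·392
1 = 3274·40085 − 9919·13231
1 = −9919·173571 + 42950·40085
1 = 42950·560798 − 138769·173571
1 = −138769·734369 + 181719·560798
So 560798·181719 ≡ 1 (mod 734369).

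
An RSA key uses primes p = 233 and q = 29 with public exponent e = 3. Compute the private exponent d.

φ(n) = (p−1)(q−1) = 232·28 = 6496.
Need d with 3·d ≡ 1 (mod 6496). Apply the extended Euclidean algorithm:
6496 = 2165×3 + 1
3 = 3×1 + 0
Back-substitute:
1 = 6496 − 2165·3
So 3·(-2165) ≡ 1 (mod 6496), hence d ≡ -2165 ≡ 4331 (mod 6496).

4331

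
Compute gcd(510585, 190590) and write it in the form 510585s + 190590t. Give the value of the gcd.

15

Repeated division:
510585 = 2*190590 + 129405
190590 = 1*129405 + 61185
129405 = 2*61185 + 7035
61185 = 8*7035 + 4905
7035 = 1*4905 + 2130
4905 = 2*2130 + 645
2130 = 3*645 + 195
645 = 3*195 + 60
195 = 3*60 + 15
60 = 4*15 + 0
gcd(510585, 190590) = 15.
Working backward:
15 = 195 − 3·60
15 = −3·645 + 10·195
15 = 10·2130 − 33·645
15 = −33·4905 + 76·2130
15 = 76·7035 − 109·4905
15 = −109·61185 + 948·7035
15 = 948·129405 − 2005·61185
15 = −2005·190590 + 2953·129405
15 = 2953·510585 − 7911·190590
So 15 = (2953)·510585 + (-7911)·190590.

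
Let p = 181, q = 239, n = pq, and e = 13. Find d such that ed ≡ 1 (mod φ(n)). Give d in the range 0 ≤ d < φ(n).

16477

φ(n) = (p−1)(q−1) = 180·238 = 42840.
Need d with 13·d ≡ 1 (mod 42840). Apply the extended Euclidean algorithm:
42840 = 3295*13 + 5
13 = 2*5 + 3
5 = 1*3 + 2
3 = 1*2 + 1
2 = 2*1 + 0
Back-substitute:
1 = 3 − 2
1 = −5 + 2·3
1 = 2·13 − 5·5
1 = −5·42840 + 16477·13
So 13·16477 ≡ 1 (mod 42840), hence d = 16477.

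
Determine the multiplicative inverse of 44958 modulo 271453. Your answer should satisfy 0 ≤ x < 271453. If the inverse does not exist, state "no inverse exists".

Run Euclid on (271453, 44958):
271453 = 6*44958 + 1705
44958 = 26*1705 + 628
1705 = 2*628 + 449
628 = 1*449 + 179
449 = 2*179 + 91
179 = 1*91 + 88
91 = 1*88 + 3
88 = 29*3 + 1
3 = 3*1 + 0
gcd = 1, so the inverse exists. Back-substitute:
1 = 88 − 29·3
1 = −29·91 + 30·88
1 = 30·179 − 59·91
1 = −59·449 + 148·179
1 = 148·628 − 207·449
1 = −207·1705 + 562·628
1 = 562·44958 − 14819·1705
1 = −14819·271453 + 89476·44958
So 44958·89476 ≡ 1 (mod 271453).

89476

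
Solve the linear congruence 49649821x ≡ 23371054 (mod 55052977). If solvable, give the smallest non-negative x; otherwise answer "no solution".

First find gcd(49649821, 55052977):
55052977 = 1×49649821 + 5403156
49649821 = 9×5403156 + 1021417
5403156 = 5×1021417 + 296071
1021417 = 3×296071 + 133204
296071 = 2×133204 + 29663
133204 = 4×29663 + 14552
29663 = 2×14552 + 559
14552 = 26×559 + 18
559 = 31×18 + 1
18 = 18×1 + 0
gcd = 1, so a unique solution mod 55052977 exists.
Back-substitute for the Bézout coefficients:
1 = 559 − 31·18
1 = −31·14552 + 807·559
1 = 807·29663 − 1645·14552
1 = −1645·133204 + 7387·29663
1 = 7387·296071 − 16419·133204
1 = −16419·1021417 + 56644·296071
1 = 56644·5403156 − 299639·1021417
1 = −299639·49649821 + 2753395·5403156
1 = 2753395·55052977 − 3053034·49649821
So 49649821·(-3053034) ≡ 1 (mod 55052977), giving 49649821⁻¹ ≡ 51999943.
x ≡ 49649821⁻¹·23371054 ≡ 51999943·23371054 ≡ 54581485 (mod 55052977).

54581485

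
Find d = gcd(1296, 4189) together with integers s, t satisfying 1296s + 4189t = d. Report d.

Apply Euclid's algorithm to 4189 and 1296:
4189 = 3*1296 + 301
1296 = 4*301 + 92
301 = 3*92 + 25
92 = 3*25 + 17
25 = 1*17 + 8
17 = 2*8 + 1
8 = 8*1 + 0
gcd(1296, 4189) = 1.
Express as a combination:
1 = 17 − 2·8
1 = −2·25 + 3·17
1 = 3·92 − 11·25
1 = −11·301 + 36·92
1 = 36·1296 − 155·301
1 = −155·4189 + 501·1296
So 1 = (-155)·4189 + (501)·1296.

1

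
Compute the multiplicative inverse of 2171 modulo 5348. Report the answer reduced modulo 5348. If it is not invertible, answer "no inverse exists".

gcd(5348, 2171) by repeated division:
5348 = 2*2171 + 1006
2171 = 2*1006 + 159
1006 = 6*159 + 52
159 = 3*52 + 3
52 = 17*3 + 1
3 = 3*1 + 0
Since gcd(2171, 5348) = 1, back-substitute to write 1 as a combination:
1 = 52 − 17·3
1 = −17·159 + 52·52
1 = 52·1006 − 329·159
1 = −329·2171 + 710·1006
1 = 710·5348 − 1749·2171
Thus 2171·(-1749) ≡ 1 (mod 5348); reducing, -1749 mod 5348 = 3599.

3599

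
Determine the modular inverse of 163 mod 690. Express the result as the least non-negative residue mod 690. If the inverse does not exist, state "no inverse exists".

Apply the Euclidean algorithm to 690 and 163:
690 = 4*163 + 38
163 = 4*38 + 11
38 = 3*11 + 5
11 = 2*5 + 1
5 = 5*1 + 0
gcd = 1, so the inverse exists. Back-substitute:
1 = 11 − 2·5
1 = −2·38 + 7·11
1 = 7·163 − 30·38
1 = −30·690 + 127·163
So 163·127 ≡ 1 (mod 690).

127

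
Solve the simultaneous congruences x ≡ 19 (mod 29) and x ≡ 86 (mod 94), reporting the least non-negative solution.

Write x = 19 + 29·k. Then 29·k ≡ 86 − 19 ≡ 67 (mod 94).
Need 29⁻¹ mod 94. Extended Euclid on (94, 29):
94 = 3·29 + 7
29 = 4·7 + 1
7 = 7·1 + 0
Back-substitute:
1 = 29 − 4·7
1 = −4·94 + 13·29
29⁻¹ ≡ 13 (mod 94), so k ≡ 13·67 ≡ 25 (mod 94).
x = 19 + 29·25 = 744.

744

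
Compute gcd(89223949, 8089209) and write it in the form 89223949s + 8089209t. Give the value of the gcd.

Apply Euclid's algorithm to 89223949 and 8089209:
89223949 = 11*8089209 + 242650
8089209 = 33*242650 + 81759
242650 = 2*81759 + 79132
81759 = 1*79132 + 2627
79132 = 30*2627 + 322
2627 = 8*322 + 51
322 = 6*51 + 16
51 = 3*16 + 3
16 = 5*3 + 1
3 = 3*1 + 0
gcd(89223949, 8089209) = 1.
Back-substituting:
1 = 16 − 5·3
1 = −5·51 + 16·16
1 = 16·322 − 101·51
1 = −101·2627 + 824·322
1 = 824·79132 − 24821·2627
1 = −24821·81759 + 25645·79132
1 = 25645·242650 − 76111·81759
1 = −76111·8089209 + 2537308·242650
1 = 2537308·89223949 − 27986499·8089209
So 1 = (2537308)·89223949 + (-27986499)·8089209.

1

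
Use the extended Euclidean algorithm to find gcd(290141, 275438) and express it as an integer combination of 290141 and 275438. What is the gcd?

Apply Euclid's algorithm to 290141 and 275438:
290141 = 1*275438 + 14703
275438 = 18*14703 + 10784
14703 = 1*10784 + 3919
10784 = 2*3919 + 2946
3919 = 1*2946 + 973
2946 = 3*973 + 27
973 = 36*27 + 1
27 = 27*1 + 0
gcd(290141, 275438) = 1.
Express as a combination:
1 = 973 − 36·27
1 = −36·2946 + 109·973
1 = 109·3919 − 145·2946
1 = −145·10784 + 399·3919
1 = 399·14703 − 544·10784
1 = −544·275438 + 10191·14703
1 = 10191·290141 − 10735·275438
So 1 = (10191)·290141 + (-10735)·275438.

1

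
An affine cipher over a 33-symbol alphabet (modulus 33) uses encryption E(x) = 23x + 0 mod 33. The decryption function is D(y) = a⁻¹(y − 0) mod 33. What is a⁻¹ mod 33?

23

gcd(33, 23) by repeated division:
33 = 1*23 + 10
23 = 2*10 + 3
10 = 3*3 + 1
3 = 3*1 + 0
gcd = 1, so the inverse exists. Back-substitute:
1 = 10 − 3·3
1 = −3·23 + 7·10
1 = 7·33 − 10·23
Hence 23⁻¹ ≡ -10 ≡ 23 (mod 33).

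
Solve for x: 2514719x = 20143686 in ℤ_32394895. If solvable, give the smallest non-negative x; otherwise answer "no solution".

20380954

First find gcd(2514719, 32394895):
32394895 = 12*2514719 + 2218267
2514719 = 1*2218267 + 296452
2218267 = 7*296452 + 143103
296452 = 2*143103 + 10246
143103 = 13*10246 + 9905
10246 = 1*9905 + 341
9905 = 29*341 + 16
341 = 21*16 + 5
16 = 3*5 + 1
5 = 5*1 + 0
gcd = 1, so a unique solution mod 32394895 exists.
Back-substitute for the Bézout coefficients:
1 = 16 − 3·5
1 = −3·341 + 64·16
1 = 64·9905 − 1859·341
1 = −1859·10246 + 1923·9905
1 = 1923·143103 − 26858·10246
1 = −26858·296452 + 55639·143103
1 = 55639·2218267 − 416331·296452
1 = −416331·2514719 + 471970·2218267
1 = 471970·32394895 − 6079971·2514719
So 2514719·(-6079971) ≡ 1 (mod 32394895), giving 2514719⁻¹ ≡ 26314924.
x ≡ 2514719⁻¹·20143686 ≡ 26314924·20143686 ≡ 20380954 (mod 32394895).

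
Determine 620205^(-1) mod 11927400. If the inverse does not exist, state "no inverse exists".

Compute gcd(620205, 11927400):
11927400 = 19·620205 + 143505
620205 = 4·143505 + 46185
143505 = 3·46185 + 4950
46185 = 9·4950 + 1635
4950 = 3·1635 + 45
1635 = 36·45 + 15
45 = 3·15 + 0
Since gcd = 15 > 1, 620205 is not a unit mod 11927400.

no inverse exists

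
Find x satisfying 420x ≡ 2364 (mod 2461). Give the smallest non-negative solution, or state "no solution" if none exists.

2326

First find gcd(420, 2461):
2461 = 5·420 + 361
420 = 1·361 + 59
361 = 6·59 + 7
59 = 8·7 + 3
7 = 2·3 + 1
3 = 3·1 + 0
gcd = 1, so a unique solution mod 2461 exists.
Back-substitute for the Bézout coefficients:
1 = 7 − 2·3
1 = −2·59 + 17·7
1 = 17·361 − 104·59
1 = −104·420 + 121·361
1 = 121·2461 − 709·420
So 420·(-709) ≡ 1 (mod 2461), giving 420⁻¹ ≡ 1752.
x ≡ 420⁻¹·2364 ≡ 1752·2364 ≡ 2326 (mod 2461).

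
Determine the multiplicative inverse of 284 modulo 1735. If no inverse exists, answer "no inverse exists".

1399

gcd(1735, 284) by repeated division:
1735 = 6×284 + 31
284 = 9×31 + 5
31 = 6×5 + 1
5 = 5×1 + 0
The gcd is 1. Working backward:
1 = 31 − 6·5
1 = −6·284 + 55·31
1 = 55·1735 − 336·284
Thus 284·(-336) ≡ 1 (mod 1735); reducing, -336 mod 1735 = 1399.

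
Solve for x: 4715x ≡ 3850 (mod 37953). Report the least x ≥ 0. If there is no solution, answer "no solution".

First find gcd(4715, 37953):
37953 = 8×4715 + 233
4715 = 20×233 + 55
233 = 4×55 + 13
55 = 4×13 + 3
13 = 4×3 + 1
3 = 3×1 + 0
gcd = 1, so a unique solution mod 37953 exists.
Back-substitute for the Bézout coefficients:
1 = 13 − 4·3
1 = −4·55 + 17·13
1 = 17·233 − 72·55
1 = −72·4715 + 1457·233
1 = 1457·37953 − 11728·4715
So 4715·(-11728) ≡ 1 (mod 37953), giving 4715⁻¹ ≡ 26225.
x ≡ 4715⁻¹·3850 ≡ 26225·3850 ≡ 11270 (mod 37953).

11270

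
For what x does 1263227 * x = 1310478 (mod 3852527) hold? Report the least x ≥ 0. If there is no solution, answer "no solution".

no solution

gcd(1263227, 3852527):
3852527 = 3·1263227 + 62846
1263227 = 20·62846 + 6307
62846 = 9·6307 + 6083
6307 = 1·6083 + 224
6083 = 27·224 + 35
224 = 6·35 + 14
35 = 2·14 + 7
14 = 2·7 + 0
gcd = 7, but 7 ∤ 1310478, so the congruence has no solution.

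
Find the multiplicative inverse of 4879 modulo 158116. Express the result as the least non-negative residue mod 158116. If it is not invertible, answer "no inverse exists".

Compute gcd(4879, 158116):
158116 = 32*4879 + 1988
4879 = 2*1988 + 903
1988 = 2*903 + 182
903 = 4*182 + 175
182 = 1*175 + 7
175 = 25*7 + 0
The gcd is 7, not 1, hence no inverse exists.

no inverse exists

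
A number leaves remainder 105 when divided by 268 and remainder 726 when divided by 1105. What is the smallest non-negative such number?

Write x = 105 + 268·k. Then 268·k ≡ 726 − 105 ≡ 621 (mod 1105).
Need 268⁻¹ mod 1105. Extended Euclid on (1105, 268):
1105 = 4·268 + 33
268 = 8·33 + 4
33 = 8·4 + 1
4 = 4·1 + 0
Back-substitute:
1 = 33 − 8·4
1 = −8·268 + 65·33
1 = 65·1105 − 268·268
268⁻¹ ≡ 837 (mod 1105), so k ≡ 837·621 ≡ 427 (mod 1105).
x = 105 + 268·427 = 114541.

114541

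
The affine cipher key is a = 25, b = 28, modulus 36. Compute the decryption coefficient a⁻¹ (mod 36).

13

Run Euclid on (36, 25):
36 = 1*25 + 11
25 = 2*11 + 3
11 = 3*3 + 2
3 = 1*2 + 1
2 = 2*1 + 0
gcd = 1, so the inverse exists. Back-substitute:
1 = 3 − 2
1 = −11 + 4·3
1 = 4·25 − 9·11
1 = −9·36 + 13·25
So 25·13 ≡ 1 (mod 36).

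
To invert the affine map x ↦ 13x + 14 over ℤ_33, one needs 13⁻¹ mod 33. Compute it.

28

Run Euclid on (33, 13):
33 = 2·13 + 7
13 = 1·7 + 6
7 = 1·6 + 1
6 = 6·1 + 0
gcd = 1, so the inverse exists. Back-substitute:
1 = 7 − 6
1 = −13 + 2·7
1 = 2·33 − 5·13
Thus 13·(-5) ≡ 1 (mod 33); reducing, -5 mod 33 = 28.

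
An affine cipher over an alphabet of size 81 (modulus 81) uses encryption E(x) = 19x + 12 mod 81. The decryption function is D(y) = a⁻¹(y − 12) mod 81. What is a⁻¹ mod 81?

Apply the Euclidean algorithm to 81 and 19:
81 = 4·19 + 5
19 = 3·5 + 4
5 = 1·4 + 1
4 = 4·1 + 0
The gcd is 1. Working backward:
1 = 5 − 4
1 = −19 + 4·5
1 = 4·81 − 17·19
So 19·(-17) ≡ 1 (mod 81), and -17 ≡ 64 (mod 81).

64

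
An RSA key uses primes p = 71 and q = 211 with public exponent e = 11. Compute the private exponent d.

φ(n) = (p−1)(q−1) = 70·210 = 14700.
Need d with 11·d ≡ 1 (mod 14700). Apply the extended Euclidean algorithm:
14700 = 1336*11 + 4
11 = 2*4 + 3
4 = 1*3 + 1
3 = 3*1 + 0
Back-substitute:
1 = 4 − 3
1 = −11 + 3·4
1 = 3·14700 − 4009·11
So 11·(-4009) ≡ 1 (mod 14700), hence d ≡ -4009 ≡ 10691 (mod 14700).

10691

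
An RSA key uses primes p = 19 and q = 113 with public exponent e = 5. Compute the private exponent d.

φ(n) = (p−1)(q−1) = 18·112 = 2016.
Need d with 5·d ≡ 1 (mod 2016). Apply the extended Euclidean algorithm:
2016 = 403×5 + 1
5 = 5×1 + 0
Back-substitute:
1 = 2016 − 403·5
So 5·(-403) ≡ 1 (mod 2016), hence d ≡ -403 ≡ 1613 (mod 2016).

1613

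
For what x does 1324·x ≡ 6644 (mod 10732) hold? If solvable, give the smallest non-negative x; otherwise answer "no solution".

First find gcd(1324, 10732):
10732 = 8·1324 + 140
1324 = 9·140 + 64
140 = 2·64 + 12
64 = 5·12 + 4
12 = 3·4 + 0
gcd = 4 and 4 | 6644, so solutions exist. Divide through by 4: 331x ≡ 1661 (mod 2683).
Now find 331⁻¹ mod 2683:
2683 = 8*331 + 35
331 = 9*35 + 16
35 = 2*16 + 3
16 = 5*3 + 1
3 = 3*1 + 0
Back-substitute:
1 = 16 − 5·3
1 = −5·35 + 11·16
1 = 11·331 − 104·35
1 = −104·2683 + 843·331
So 331⁻¹ ≡ 843 (mod 2683).
Then x ≡ 843·1661 ≡ 2380 (mod 2683); the smallest non-negative solution is x = 2380.

2380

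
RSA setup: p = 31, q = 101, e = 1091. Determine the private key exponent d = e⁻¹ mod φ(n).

φ(n) = (p−1)(q−1) = 30·100 = 3000.
Need d with 1091·d ≡ 1 (mod 3000). Apply the extended Euclidean algorithm:
3000 = 2·1091 + 818
1091 = 1·818 + 273
818 = 2·273 + 272
273 = 1·272 + 1
272 = 272·1 + 0
Back-substitute:
1 = 273 − 272
1 = −818 + 3·273
1 = 3·1091 − 4·818
1 = −4·3000 + 11·1091
So 1091·11 ≡ 1 (mod 3000), hence d = 11.

11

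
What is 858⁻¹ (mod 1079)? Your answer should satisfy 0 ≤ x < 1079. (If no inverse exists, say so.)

Euclidean algorithm on 1079, 858:
1079 = 1×858 + 221
858 = 3×221 + 195
221 = 1×195 + 26
195 = 7×26 + 13
26 = 2×13 + 0
Since gcd = 13 > 1, 858 is not a unit mod 1079.

no inverse exists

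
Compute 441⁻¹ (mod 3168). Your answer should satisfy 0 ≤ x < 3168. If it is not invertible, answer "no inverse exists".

no inverse exists

Compute gcd(441, 3168):
3168 = 7×441 + 81
441 = 5×81 + 36
81 = 2×36 + 9
36 = 4×9 + 0
gcd(441, 3168) = 9 ≠ 1, so 441 has no multiplicative inverse modulo 3168.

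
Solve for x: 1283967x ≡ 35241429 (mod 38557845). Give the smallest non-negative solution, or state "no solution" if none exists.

no solution

gcd(1283967, 38557845):
38557845 = 30*1283967 + 38835
1283967 = 33*38835 + 2412
38835 = 16*2412 + 243
2412 = 9*243 + 225
243 = 1*225 + 18
225 = 12*18 + 9
18 = 2*9 + 0
gcd = 9, but 9 ∤ 35241429, so the congruence has no solution.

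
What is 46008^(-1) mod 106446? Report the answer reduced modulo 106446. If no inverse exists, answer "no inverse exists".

Euclidean algorithm on 106446, 46008:
106446 = 2*46008 + 14430
46008 = 3*14430 + 2718
14430 = 5*2718 + 840
2718 = 3*840 + 198
840 = 4*198 + 48
198 = 4*48 + 6
48 = 8*6 + 0
Since gcd = 6 > 1, 46008 is not a unit mod 106446.

no inverse exists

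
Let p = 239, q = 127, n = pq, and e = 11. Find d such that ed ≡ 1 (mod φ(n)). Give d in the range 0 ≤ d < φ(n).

13631

φ(n) = (p−1)(q−1) = 238·126 = 29988.
Need d with 11·d ≡ 1 (mod 29988). Apply the extended Euclidean algorithm:
29988 = 2726·11 + 2
11 = 5·2 + 1
2 = 2·1 + 0
Back-substitute:
1 = 11 − 5·2
1 = −5·29988 + 13631·11
So 11·13631 ≡ 1 (mod 29988), hence d = 13631.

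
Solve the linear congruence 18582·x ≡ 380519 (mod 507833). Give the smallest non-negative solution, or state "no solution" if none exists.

136421

First find gcd(18582, 507833):
507833 = 27×18582 + 6119
18582 = 3×6119 + 225
6119 = 27×225 + 44
225 = 5×44 + 5
44 = 8×5 + 4
5 = 1×4 + 1
4 = 4×1 + 0
gcd = 1, so a unique solution mod 507833 exists.
Back-substitute for the Bézout coefficients:
1 = 5 − 4
1 = −44 + 9·5
1 = 9·225 − 46·44
1 = −46·6119 + 1251·225
1 = 1251·18582 − 3799·6119
1 = −3799·507833 + 103824·18582
So 18582·(103824) ≡ 1 (mod 507833), giving 18582⁻¹ ≡ 103824.
x ≡ 18582⁻¹·380519 ≡ 103824·380519 ≡ 136421 (mod 507833).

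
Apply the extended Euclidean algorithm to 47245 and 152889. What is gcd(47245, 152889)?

Apply Euclid's algorithm to 152889 and 47245:
152889 = 3*47245 + 11154
47245 = 4*11154 + 2629
11154 = 4*2629 + 638
2629 = 4*638 + 77
638 = 8*77 + 22
77 = 3*22 + 11
22 = 2*11 + 0
gcd(47245, 152889) = 11.
Back-substituting:
11 = 77 − 3·22
11 = −3·638 + 25·77
11 = 25·2629 − 103·638
11 = −103·11154 + 437·2629
11 = 437·47245 − 1851·11154
11 = −1851·152889 + 5990·47245
So 11 = (-1851)·152889 + (5990)·47245.

11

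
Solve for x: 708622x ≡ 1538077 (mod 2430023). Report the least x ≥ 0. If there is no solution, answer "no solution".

610181

First find gcd(708622, 2430023):
2430023 = 3×708622 + 304157
708622 = 2×304157 + 100308
304157 = 3×100308 + 3233
100308 = 31×3233 + 85
3233 = 38×85 + 3
85 = 28×3 + 1
3 = 3×1 + 0
gcd = 1, so a unique solution mod 2430023 exists.
Back-substitute for the Bézout coefficients:
1 = 85 − 28·3
1 = −28·3233 + 1065·85
1 = 1065·100308 − 33043·3233
1 = −33043·304157 + 100194·100308
1 = 100194·708622 − 233431·304157
1 = −233431·2430023 + 800487·708622
So 708622·(800487) ≡ 1 (mod 2430023), giving 708622⁻¹ ≡ 800487.
x ≡ 708622⁻¹·1538077 ≡ 800487·1538077 ≡ 610181 (mod 2430023).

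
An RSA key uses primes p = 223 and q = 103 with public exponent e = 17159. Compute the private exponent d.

φ(n) = (p−1)(q−1) = 222·102 = 22644.
Need d with 17159·d ≡ 1 (mod 22644). Apply the extended Euclidean algorithm:
22644 = 1·17159 + 5485
17159 = 3·5485 + 704
5485 = 7·704 + 557
704 = 1·557 + 147
557 = 3·147 + 116
147 = 1·116 + 31
116 = 3·31 + 23
31 = 1·23 + 8
23 = 2·8 + 7
8 = 1·7 + 1
7 = 7·1 + 0
Back-substitute:
1 = 8 − 7
1 = −23 + 3·8
1 = 3·31 − 4·23
1 = −4·116 + 15·31
1 = 15·147 − 19·116
1 = −19·557 + 72·147
1 = 72·704 − 91·557
1 = −91·5485 + 709·704
1 = 709·17159 − 2218·5485
1 = −2218·22644 + 2927·17159
So 17159·2927 ≡ 1 (mod 22644), hence d = 2927.

2927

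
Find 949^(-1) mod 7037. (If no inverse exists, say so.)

Apply the Euclidean algorithm to 7037 and 949:
7037 = 7×949 + 394
949 = 2×394 + 161
394 = 2×161 + 72
161 = 2×72 + 17
72 = 4×17 + 4
17 = 4×4 + 1
4 = 4×1 + 0
The gcd is 1. Working backward:
1 = 17 − 4·4
1 = −4·72 + 17·17
1 = 17·161 − 38·72
1 = −38·394 + 93·161
1 = 93·949 − 224·394
1 = −224·7037 + 1661·949
So 949·1661 ≡ 1 (mod 7037).

1661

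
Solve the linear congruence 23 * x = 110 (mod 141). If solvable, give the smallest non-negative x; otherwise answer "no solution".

109

First find gcd(23, 141):
141 = 6·23 + 3
23 = 7·3 + 2
3 = 1·2 + 1
2 = 2·1 + 0
gcd = 1, so a unique solution mod 141 exists.
Back-substitute for the Bézout coefficients:
1 = 3 − 2
1 = −23 + 8·3
1 = 8·141 − 49·23
So 23·(-49) ≡ 1 (mod 141), giving 23⁻¹ ≡ 92.
x ≡ 23⁻¹·110 ≡ 92·110 ≡ 109 (mod 141).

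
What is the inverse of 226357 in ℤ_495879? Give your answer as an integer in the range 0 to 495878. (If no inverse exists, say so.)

Apply the Euclidean algorithm to 495879 and 226357:
495879 = 2·226357 + 43165
226357 = 5·43165 + 10532
43165 = 4·10532 + 1037
10532 = 10·1037 + 162
1037 = 6·162 + 65
162 = 2·65 + 32
65 = 2·32 + 1
32 = 32·1 + 0
Since gcd(226357, 495879) = 1, back-substitute to write 1 as a combination:
1 = 65 − 2·32
1 = −2·162 + 5·65
1 = 5·1037 − 32·162
1 = −32·10532 + 325·1037
1 = 325·43165 − 1332·10532
1 = −1332·226357 + 6985·43165
1 = 6985·495879 − 15302·226357
Hence 226357⁻¹ ≡ -15302 ≡ 480577 (mod 495879).

480577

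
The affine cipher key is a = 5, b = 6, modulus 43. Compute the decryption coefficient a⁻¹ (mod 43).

Apply the Euclidean algorithm to 43 and 5:
43 = 8·5 + 3
5 = 1·3 + 2
3 = 1·2 + 1
2 = 2·1 + 0
The gcd is 1. Working backward:
1 = 3 − 2
1 = −5 + 2·3
1 = 2·43 − 17·5
So 5·(-17) ≡ 1 (mod 43), and -17 ≡ 26 (mod 43).

26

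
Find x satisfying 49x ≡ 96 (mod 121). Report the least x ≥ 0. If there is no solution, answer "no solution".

39

First find gcd(49, 121):
121 = 2×49 + 23
49 = 2×23 + 3
23 = 7×3 + 2
3 = 1×2 + 1
2 = 2×1 + 0
gcd = 1, so a unique solution mod 121 exists.
Back-substitute for the Bézout coefficients:
1 = 3 − 2
1 = −23 + 8·3
1 = 8·49 − 17·23
1 = −17·121 + 42·49
So 49·(42) ≡ 1 (mod 121), giving 49⁻¹ ≡ 42.
x ≡ 49⁻¹·96 ≡ 42·96 ≡ 39 (mod 121).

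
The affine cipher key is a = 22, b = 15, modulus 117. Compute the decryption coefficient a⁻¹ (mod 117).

16

Apply the Euclidean algorithm to 117 and 22:
117 = 5×22 + 7
22 = 3×7 + 1
7 = 7×1 + 0
The gcd is 1. Working backward:
1 = 22 − 3·7
1 = −3·117 + 16·22
So 22·16 ≡ 1 (mod 117).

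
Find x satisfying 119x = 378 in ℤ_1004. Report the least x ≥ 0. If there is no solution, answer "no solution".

830

First find gcd(119, 1004):
1004 = 8×119 + 52
119 = 2×52 + 15
52 = 3×15 + 7
15 = 2×7 + 1
7 = 7×1 + 0
gcd = 1, so a unique solution mod 1004 exists.
Back-substitute for the Bézout coefficients:
1 = 15 − 2·7
1 = −2·52 + 7·15
1 = 7·119 − 16·52
1 = −16·1004 + 135·119
So 119·(135) ≡ 1 (mod 1004), giving 119⁻¹ ≡ 135.
x ≡ 119⁻¹·378 ≡ 135·378 ≡ 830 (mod 1004).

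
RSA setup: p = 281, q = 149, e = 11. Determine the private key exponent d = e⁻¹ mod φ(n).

φ(n) = (p−1)(q−1) = 280·148 = 41440.
Need d with 11·d ≡ 1 (mod 41440). Apply the extended Euclidean algorithm:
41440 = 3767×11 + 3
11 = 3×3 + 2
3 = 1×2 + 1
2 = 2×1 + 0
Back-substitute:
1 = 3 − 2
1 = −11 + 4·3
1 = 4·41440 − 15069·11
So 11·(-15069) ≡ 1 (mod 41440), hence d ≡ -15069 ≡ 26371 (mod 41440).

26371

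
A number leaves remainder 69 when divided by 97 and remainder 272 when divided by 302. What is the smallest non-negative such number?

2688

Write x = 69 + 97·k. Then 97·k ≡ 272 − 69 ≡ 203 (mod 302).
Need 97⁻¹ mod 302. Extended Euclid on (302, 97):
302 = 3·97 + 11
97 = 8·11 + 9
11 = 1·9 + 2
9 = 4·2 + 1
2 = 2·1 + 0
Back-substitute:
1 = 9 − 4·2
1 = −4·11 + 5·9
1 = 5·97 − 44·11
1 = −44·302 + 137·97
97⁻¹ ≡ 137 (mod 302), so k ≡ 137·203 ≡ 27 (mod 302).
x = 69 + 97·27 = 2688.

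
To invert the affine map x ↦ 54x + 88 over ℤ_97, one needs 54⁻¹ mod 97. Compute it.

9

gcd(97, 54) by repeated division:
97 = 1×54 + 43
54 = 1×43 + 11
43 = 3×11 + 10
11 = 1×10 + 1
10 = 10×1 + 0
gcd = 1, so the inverse exists. Back-substitute:
1 = 11 − 10
1 = −43 + 4·11
1 = 4·54 − 5·43
1 = −5·97 + 9·54
So 54·9 ≡ 1 (mod 97).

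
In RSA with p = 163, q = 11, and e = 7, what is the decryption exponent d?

463

φ(n) = (p−1)(q−1) = 162·10 = 1620.
Need d with 7·d ≡ 1 (mod 1620). Apply the extended Euclidean algorithm:
1620 = 231·7 + 3
7 = 2·3 + 1
3 = 3·1 + 0
Back-substitute:
1 = 7 − 2·3
1 = −2·1620 + 463·7
So 7·463 ≡ 1 (mod 1620), hence d = 463.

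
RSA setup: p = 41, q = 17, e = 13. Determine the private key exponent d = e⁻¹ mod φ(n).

φ(n) = (p−1)(q−1) = 40·16 = 640.
Need d with 13·d ≡ 1 (mod 640). Apply the extended Euclidean algorithm:
640 = 49·13 + 3
13 = 4·3 + 1
3 = 3·1 + 0
Back-substitute:
1 = 13 − 4·3
1 = −4·640 + 197·13
So 13·197 ≡ 1 (mod 640), hence d = 197.

197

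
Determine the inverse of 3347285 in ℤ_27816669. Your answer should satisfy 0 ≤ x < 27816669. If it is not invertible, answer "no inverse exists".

Apply the Euclidean algorithm to 27816669 and 3347285:
27816669 = 8·3347285 + 1038389
3347285 = 3·1038389 + 232118
1038389 = 4·232118 + 109917
232118 = 2·109917 + 12284
109917 = 8·12284 + 11645
12284 = 1·11645 + 639
11645 = 18·639 + 143
639 = 4·143 + 67
143 = 2·67 + 9
67 = 7·9 + 4
9 = 2·4 + 1
4 = 4·1 + 0
The gcd is 1. Working backward:
1 = 9 − 2·4
1 = −2·67 + 15·9
1 = 15·143 − 32·67
1 = −32·639 + 143·143
1 = 143·11645 − 2606·639
1 = −2606·12284 + 2749·11645
1 = 2749·109917 − 24598·12284
1 = −24598·232118 + 51945·109917
1 = 51945·1038389 − 232378·232118
1 = −232378·3347285 + 749079·1038389
1 = 749079·27816669 − 6225010·3347285
So 3347285·(-6225010) ≡ 1 (mod 27816669), and -6225010 ≡ 21591659 (mod 27816669).

21591659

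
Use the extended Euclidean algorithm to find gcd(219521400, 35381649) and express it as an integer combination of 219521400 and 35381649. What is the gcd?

3

Apply Euclid's algorithm to 219521400 and 35381649:
219521400 = 6*35381649 + 7231506
35381649 = 4*7231506 + 6455625
7231506 = 1*6455625 + 775881
6455625 = 8*775881 + 248577
775881 = 3*248577 + 30150
248577 = 8*30150 + 7377
30150 = 4*7377 + 642
7377 = 11*642 + 315
642 = 2*315 + 12
315 = 26*12 + 3
12 = 4*3 + 0
gcd(219521400, 35381649) = 3.
Back-substituting:
3 = 315 − 26·12
3 = −26·642 + 53·315
3 = 53·7377 − 609·642
3 = −609·30150 + 2489·7377
3 = 2489·248577 − 20521·30150
3 = −20521·775881 + 64052·248577
3 = 64052·6455625 − 532937·775881
3 = −532937·7231506 + 596989·6455625
3 = 596989·35381649 − 2920893·7231506
3 = −2920893·219521400 + 18122347·35381649
So 3 = (-2920893)·219521400 + (18122347)·35381649.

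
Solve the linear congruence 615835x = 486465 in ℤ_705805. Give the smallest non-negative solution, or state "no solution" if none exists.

38615

First find gcd(615835, 705805):
705805 = 1*615835 + 89970
615835 = 6*89970 + 76015
89970 = 1*76015 + 13955
76015 = 5*13955 + 6240
13955 = 2*6240 + 1475
6240 = 4*1475 + 340
1475 = 4*340 + 115
340 = 2*115 + 110
115 = 1*110 + 5
110 = 22*5 + 0
gcd = 5 and 5 | 486465, so solutions exist. Divide through by 5: 123167x ≡ 97293 (mod 141161).
Now find 123167⁻¹ mod 141161:
141161 = 1·123167 + 17994
123167 = 6·17994 + 15203
17994 = 1·15203 + 2791
15203 = 5·2791 + 1248
2791 = 2·1248 + 295
1248 = 4·295 + 68
295 = 4·68 + 23
68 = 2·23 + 22
23 = 1·22 + 1
22 = 22·1 + 0
Back-substitute:
1 = 23 − 22
1 = −68 + 3·23
1 = 3·295 − 13·68
1 = −13·1248 + 55·295
1 = 55·2791 − 123·1248
1 = −123·15203 + 670·2791
1 = 670·17994 − 793·15203
1 = −793·123167 + 5428·17994
1 = 5428·141161 − 6221·123167
So 123167·(-6221) ≡ 1 (mod 141161), i.e. 123167⁻¹ ≡ 134940.
Then x ≡ 134940·97293 ≡ 38615 (mod 141161); the smallest non-negative solution is x = 38615.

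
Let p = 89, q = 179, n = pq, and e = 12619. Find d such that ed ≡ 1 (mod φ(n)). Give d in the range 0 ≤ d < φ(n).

φ(n) = (p−1)(q−1) = 88·178 = 15664.
Need d with 12619·d ≡ 1 (mod 15664). Apply the extended Euclidean algorithm:
15664 = 1·12619 + 3045
12619 = 4·3045 + 439
3045 = 6·439 + 411
439 = 1·411 + 28
411 = 14·28 + 19
28 = 1·19 + 9
19 = 2·9 + 1
9 = 9·1 + 0
Back-substitute:
1 = 19 − 2·9
1 = −2·28 + 3·19
1 = 3·411 − 44·28
1 = −44·439 + 47·411
1 = 47·3045 − 326·439
1 = −326·12619 + 1351·3045
1 = 1351·15664 − 1677·12619
So 12619·(-1677) ≡ 1 (mod 15664), hence d ≡ -1677 ≡ 13987 (mod 15664).

13987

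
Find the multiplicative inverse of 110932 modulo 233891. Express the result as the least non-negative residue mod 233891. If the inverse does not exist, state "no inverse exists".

Extended Euclidean algorithm:
233891 = 2*110932 + 12027
110932 = 9*12027 + 2689
12027 = 4*2689 + 1271
2689 = 2*1271 + 147
1271 = 8*147 + 95
147 = 1*95 + 52
95 = 1*52 + 43
52 = 1*43 + 9
43 = 4*9 + 7
9 = 1*7 + 2
7 = 3*2 + 1
2 = 2*1 + 0
gcd = 1, so the inverse exists. Back-substitute:
1 = 7 − 3·2
1 = −3·9 + 4·7
1 = 4·43 − 19·9
1 = −19·52 + 23·43
1 = 23·95 − 42·52
1 = −42·147 + 65·95
1 = 65·1271 − 562·147
1 = −562·2689 + 1189·1271
1 = 1189·12027 − 5318·2689
1 = −5318·110932 + 49051·12027
1 = 49051·233891 − 103420·110932
Thus 110932·(-103420) ≡ 1 (mod 233891); reducing, -103420 mod 233891 = 130471.

130471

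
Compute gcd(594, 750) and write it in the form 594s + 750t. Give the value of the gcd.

Apply Euclid's algorithm to 750 and 594:
750 = 1·594 + 156
594 = 3·156 + 126
156 = 1·126 + 30
126 = 4·30 + 6
30 = 5·6 + 0
gcd(594, 750) = 6.
Back-substituting:
6 = 126 − 4·30
6 = −4·156 + 5·126
6 = 5·594 − 19·156
6 = −19·750 + 24·594
So 6 = (-19)·750 + (24)·594.

6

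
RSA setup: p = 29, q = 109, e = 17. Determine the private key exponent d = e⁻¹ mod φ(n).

1601

φ(n) = (p−1)(q−1) = 28·108 = 3024.
Need d with 17·d ≡ 1 (mod 3024). Apply the extended Euclidean algorithm:
3024 = 177·17 + 15
17 = 1·15 + 2
15 = 7·2 + 1
2 = 2·1 + 0
Back-substitute:
1 = 15 − 7·2
1 = −7·17 + 8·15
1 = 8·3024 − 1423·17
So 17·(-1423) ≡ 1 (mod 3024), hence d ≡ -1423 ≡ 1601 (mod 3024).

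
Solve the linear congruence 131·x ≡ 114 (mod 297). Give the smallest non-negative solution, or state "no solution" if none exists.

282

First find gcd(131, 297):
297 = 2×131 + 35
131 = 3×35 + 26
35 = 1×26 + 9
26 = 2×9 + 8
9 = 1×8 + 1
8 = 8×1 + 0
gcd = 1, so a unique solution mod 297 exists.
Back-substitute for the Bézout coefficients:
1 = 9 − 8
1 = −26 + 3·9
1 = 3·35 − 4·26
1 = −4·131 + 15·35
1 = 15·297 − 34·131
So 131·(-34) ≡ 1 (mod 297), giving 131⁻¹ ≡ 263.
x ≡ 131⁻¹·114 ≡ 263·114 ≡ 282 (mod 297).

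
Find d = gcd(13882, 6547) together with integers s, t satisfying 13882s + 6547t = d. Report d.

Euclidean algorithm:
13882 = 2·6547 + 788
6547 = 8·788 + 243
788 = 3·243 + 59
243 = 4·59 + 7
59 = 8·7 + 3
7 = 2·3 + 1
3 = 3·1 + 0
gcd(13882, 6547) = 1.
Express as a combination:
1 = 7 − 2·3
1 = −2·59 + 17·7
1 = 17·243 − 70·59
1 = −70·788 + 227·243
1 = 227·6547 − 1886·788
1 = −1886·13882 + 3999·6547
So 1 = (-1886)·13882 + (3999)·6547.

1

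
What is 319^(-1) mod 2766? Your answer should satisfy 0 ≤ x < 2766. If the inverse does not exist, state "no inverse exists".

Apply the Euclidean algorithm to 2766 and 319:
2766 = 8×319 + 214
319 = 1×214 + 105
214 = 2×105 + 4
105 = 26×4 + 1
4 = 4×1 + 0
The gcd is 1. Working backward:
1 = 105 − 26·4
1 = −26·214 + 53·105
1 = 53·319 − 79·214
1 = −79·2766 + 685·319
So 319·685 ≡ 1 (mod 2766).

685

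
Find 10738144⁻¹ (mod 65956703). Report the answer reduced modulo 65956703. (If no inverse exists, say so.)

Run Euclid on (65956703, 10738144):
65956703 = 6*10738144 + 1527839
10738144 = 7*1527839 + 43271
1527839 = 35*43271 + 13354
43271 = 3*13354 + 3209
13354 = 4*3209 + 518
3209 = 6*518 + 101
518 = 5*101 + 13
101 = 7*13 + 10
13 = 1*10 + 3
10 = 3*3 + 1
3 = 3*1 + 0
gcd = 1, so the inverse exists. Back-substitute:
1 = 10 − 3·3
1 = −3·13 + 4·10
1 = 4·101 − 31·13
1 = −31·518 + 159·101
1 = 159·3209 − 985·518
1 = −985·13354 + 4099·3209
1 = 4099·43271 − 13282·13354
1 = −13282·1527839 + 468969·43271
1 = 468969·10738144 − 3296065·1527839
1 = −3296065·65956703 + 20245359·10738144
So 10738144·20245359 ≡ 1 (mod 65956703).

20245359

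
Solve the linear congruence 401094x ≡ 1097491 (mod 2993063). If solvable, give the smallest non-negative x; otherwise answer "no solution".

First find gcd(401094, 2993063):
2993063 = 7·401094 + 185405
401094 = 2·185405 + 30284
185405 = 6·30284 + 3701
30284 = 8·3701 + 676
3701 = 5·676 + 321
676 = 2·321 + 34
321 = 9·34 + 15
34 = 2·15 + 4
15 = 3·4 + 3
4 = 1·3 + 1
3 = 3·1 + 0
gcd = 1, so a unique solution mod 2993063 exists.
Back-substitute for the Bézout coefficients:
1 = 4 − 3
1 = −15 + 4·4
1 = 4·34 − 9·15
1 = −9·321 + 85·34
1 = 85·676 − 179·321
1 = −179·3701 + 980·676
1 = 980·30284 − 8019·3701
1 = −8019·185405 + 49094·30284
1 = 49094·401094 − 106207·185405
1 = −106207·2993063 + 792543·401094
So 401094·(792543) ≡ 1 (mod 2993063), giving 401094⁻¹ ≡ 792543.
x ≡ 401094⁻¹·1097491 ≡ 792543·1097491 ≡ 757309 (mod 2993063).

757309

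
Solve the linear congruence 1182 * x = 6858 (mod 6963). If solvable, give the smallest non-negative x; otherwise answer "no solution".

First find gcd(1182, 6963):
6963 = 5·1182 + 1053
1182 = 1·1053 + 129
1053 = 8·129 + 21
129 = 6·21 + 3
21 = 7·3 + 0
gcd = 3 and 3 | 6858, so solutions exist. Divide through by 3: 394x ≡ 2286 (mod 2321).
Now find 394⁻¹ mod 2321:
2321 = 5·394 + 351
394 = 1·351 + 43
351 = 8·43 + 7
43 = 6·7 + 1
7 = 7·1 + 0
Back-substitute:
1 = 43 − 6·7
1 = −6·351 + 49·43
1 = 49·394 − 55·351
1 = −55·2321 + 324·394
So 394⁻¹ ≡ 324 (mod 2321).
Then x ≡ 324·2286 ≡ 265 (mod 2321); the smallest non-negative solution is x = 265.

265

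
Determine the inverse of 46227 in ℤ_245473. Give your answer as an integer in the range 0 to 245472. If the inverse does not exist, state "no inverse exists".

gcd(245473, 46227) by repeated division:
245473 = 5·46227 + 14338
46227 = 3·14338 + 3213
14338 = 4·3213 + 1486
3213 = 2·1486 + 241
1486 = 6·241 + 40
241 = 6·40 + 1
40 = 40·1 + 0
The gcd is 1. Working backward:
1 = 241 − 6·40
1 = −6·1486 + 37·241
1 = 37·3213 − 80·1486
1 = −80·14338 + 357·3213
1 = 357·46227 − 1151·14338
1 = −1151·245473 + 6112·46227
So 46227·6112 ≡ 1 (mod 245473).

6112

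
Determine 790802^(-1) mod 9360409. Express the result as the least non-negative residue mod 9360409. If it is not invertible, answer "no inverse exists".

gcd(9360409, 790802) by repeated division:
9360409 = 11*790802 + 661587
790802 = 1*661587 + 129215
661587 = 5*129215 + 15512
129215 = 8*15512 + 5119
15512 = 3*5119 + 155
5119 = 33*155 + 4
155 = 38*4 + 3
4 = 1*3 + 1
3 = 3*1 + 0
The gcd is 1. Working backward:
1 = 4 − 3
1 = −155 + 39·4
1 = 39·5119 − 1288·155
1 = −1288·15512 + 3903·5119
1 = 3903·129215 − 32512·15512
1 = −32512·661587 + 166463·129215
1 = 166463·790802 − 198975·661587
1 = −198975·9360409 + 2355188·790802
So 790802·2355188 ≡ 1 (mod 9360409).

2355188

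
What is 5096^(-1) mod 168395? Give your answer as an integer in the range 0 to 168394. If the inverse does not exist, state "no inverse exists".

51186

Run Euclid on (168395, 5096):
168395 = 33·5096 + 227
5096 = 22·227 + 102
227 = 2·102 + 23
102 = 4·23 + 10
23 = 2·10 + 3
10 = 3·3 + 1
3 = 3·1 + 0
The gcd is 1. Working backward:
1 = 10 − 3·3
1 = −3·23 + 7·10
1 = 7·102 − 31·23
1 = −31·227 + 69·102
1 = 69·5096 − 1549·227
1 = −1549·168395 + 51186·5096
So 5096·51186 ≡ 1 (mod 168395).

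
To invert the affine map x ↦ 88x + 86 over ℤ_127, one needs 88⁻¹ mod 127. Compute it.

13

Run Euclid on (127, 88):
127 = 1·88 + 39
88 = 2·39 + 10
39 = 3·10 + 9
10 = 1·9 + 1
9 = 9·1 + 0
gcd = 1, so the inverse exists. Back-substitute:
1 = 10 − 9
1 = −39 + 4·10
1 = 4·88 − 9·39
1 = −9·127 + 13·88
So 88·13 ≡ 1 (mod 127).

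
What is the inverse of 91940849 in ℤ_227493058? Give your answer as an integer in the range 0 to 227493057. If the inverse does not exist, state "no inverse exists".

no inverse exists

Euclidean algorithm on 227493058, 91940849:
227493058 = 2·91940849 + 43611360
91940849 = 2·43611360 + 4718129
43611360 = 9·4718129 + 1148199
4718129 = 4·1148199 + 125333
1148199 = 9·125333 + 20202
125333 = 6·20202 + 4121
20202 = 4·4121 + 3718
4121 = 1·3718 + 403
3718 = 9·403 + 91
403 = 4·91 + 39
91 = 2·39 + 13
39 = 3·13 + 0
gcd(91940849, 227493058) = 13 ≠ 1, so 91940849 has no multiplicative inverse modulo 227493058.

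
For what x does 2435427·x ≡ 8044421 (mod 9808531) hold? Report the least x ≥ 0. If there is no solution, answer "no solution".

First find gcd(2435427, 9808531):
9808531 = 4×2435427 + 66823
2435427 = 36×66823 + 29799
66823 = 2×29799 + 7225
29799 = 4×7225 + 899
7225 = 8×899 + 33
899 = 27×33 + 8
33 = 4×8 + 1
8 = 8×1 + 0
gcd = 1, so a unique solution mod 9808531 exists.
Back-substitute for the Bézout coefficients:
1 = 33 − 4·8
1 = −4·899 + 109·33
1 = 109·7225 − 876·899
1 = −876·29799 + 3613·7225
1 = 3613·66823 − 8102·29799
1 = −8102·2435427 + 295285·66823
1 = 295285·9808531 − 1189242·2435427
So 2435427·(-1189242) ≡ 1 (mod 9808531), giving 2435427⁻¹ ≡ 8619289.
x ≡ 2435427⁻¹·8044421 ≡ 8619289·8044421 ≡ 7009030 (mod 9808531).

7009030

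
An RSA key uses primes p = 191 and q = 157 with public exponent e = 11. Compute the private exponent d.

φ(n) = (p−1)(q−1) = 190·156 = 29640.
Need d with 11·d ≡ 1 (mod 29640). Apply the extended Euclidean algorithm:
29640 = 2694·11 + 6
11 = 1·6 + 5
6 = 1·5 + 1
5 = 5·1 + 0
Back-substitute:
1 = 6 − 5
1 = −11 + 2·6
1 = 2·29640 − 5389·11
So 11·(-5389) ≡ 1 (mod 29640), hence d ≡ -5389 ≡ 24251 (mod 29640).

24251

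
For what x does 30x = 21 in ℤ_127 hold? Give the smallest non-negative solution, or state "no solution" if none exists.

First find gcd(30, 127):
127 = 4·30 + 7
30 = 4·7 + 2
7 = 3·2 + 1
2 = 2·1 + 0
gcd = 1, so a unique solution mod 127 exists.
Back-substitute for the Bézout coefficients:
1 = 7 − 3·2
1 = −3·30 + 13·7
1 = 13·127 − 55·30
So 30·(-55) ≡ 1 (mod 127), giving 30⁻¹ ≡ 72.
x ≡ 30⁻¹·21 ≡ 72·21 ≡ 115 (mod 127).

115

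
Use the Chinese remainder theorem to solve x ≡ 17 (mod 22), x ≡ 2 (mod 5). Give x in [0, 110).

Write x = 17 + 22·k. Then 22·k ≡ 2 − 17 ≡ 0 (mod 5).
Need 22⁻¹ mod 5. Extended Euclid on (5, 2):
5 = 2·2 + 1
2 = 2·1 + 0
Back-substitute:
1 = 5 − 2·2
22⁻¹ ≡ 3 (mod 5), so k ≡ 3·0 ≡ 0 (mod 5).
x = 17 + 22·0 = 17.

17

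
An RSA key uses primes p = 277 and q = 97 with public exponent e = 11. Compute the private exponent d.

φ(n) = (p−1)(q−1) = 276·96 = 26496.
Need d with 11·d ≡ 1 (mod 26496). Apply the extended Euclidean algorithm:
26496 = 2408*11 + 8
11 = 1*8 + 3
8 = 2*3 + 2
3 = 1*2 + 1
2 = 2*1 + 0
Back-substitute:
1 = 3 − 2
1 = −8 + 3·3
1 = 3·11 − 4·8
1 = −4·26496 + 9635·11
So 11·9635 ≡ 1 (mod 26496), hence d = 9635.

9635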